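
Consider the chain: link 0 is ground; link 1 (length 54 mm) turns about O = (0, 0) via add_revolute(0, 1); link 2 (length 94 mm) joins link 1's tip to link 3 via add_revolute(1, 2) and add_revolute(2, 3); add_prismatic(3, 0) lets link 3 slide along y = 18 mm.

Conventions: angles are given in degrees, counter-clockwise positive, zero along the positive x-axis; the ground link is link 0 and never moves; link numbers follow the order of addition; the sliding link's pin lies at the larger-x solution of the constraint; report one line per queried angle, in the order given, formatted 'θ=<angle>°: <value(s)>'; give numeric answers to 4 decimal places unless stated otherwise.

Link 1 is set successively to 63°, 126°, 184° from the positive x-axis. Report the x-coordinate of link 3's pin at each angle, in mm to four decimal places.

geometry: r = 54 mm, L = 94 mm, e = 18 mm
θ=63°: crank pin P = (r cos θ, r sin θ) = (24.515487, 48.114352)
θ=63°: h = r sin θ − e = 48.114352 − 18 = 30.114352
θ=63°: x = r cos θ + √(L² − h²) = 24.515487 + 89.045639 = 113.561126
θ=126°: crank pin P = (r cos θ, r sin θ) = (-31.740404, 43.686918)
θ=126°: h = r sin θ − e = 43.686918 − 18 = 25.686918
θ=126°: x = r cos θ + √(L² − h²) = -31.740404 + 90.422244 = 58.681841
θ=184°: crank pin P = (r cos θ, r sin θ) = (-53.868459, -3.766850)
θ=184°: h = r sin θ − e = -3.766850 − 18 = -21.766850
θ=184°: x = r cos θ + √(L² − h²) = -53.868459 + 91.445089 = 37.576630

θ=63°: 113.5611
θ=126°: 58.6818
θ=184°: 37.5766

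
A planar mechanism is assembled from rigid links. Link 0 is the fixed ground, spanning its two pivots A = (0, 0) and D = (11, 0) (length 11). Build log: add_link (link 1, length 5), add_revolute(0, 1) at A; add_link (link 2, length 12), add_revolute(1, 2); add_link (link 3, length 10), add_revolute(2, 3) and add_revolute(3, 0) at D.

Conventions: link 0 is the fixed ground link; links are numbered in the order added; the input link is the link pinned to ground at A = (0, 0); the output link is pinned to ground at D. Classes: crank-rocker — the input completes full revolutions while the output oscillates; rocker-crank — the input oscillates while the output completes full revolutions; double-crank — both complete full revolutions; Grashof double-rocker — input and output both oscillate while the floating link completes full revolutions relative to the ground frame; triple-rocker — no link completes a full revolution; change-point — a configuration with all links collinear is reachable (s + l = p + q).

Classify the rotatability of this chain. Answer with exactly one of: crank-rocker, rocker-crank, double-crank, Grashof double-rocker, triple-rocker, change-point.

lengths: ground=11, input=5, coupler=12, output=10
sorted: s=5 (shortest), l=12 (longest), p+q=21
s + l = 17 vs p + q = 21
s + l < p + q (Grashof) with shortest = input link → crank-rocker

crank-rocker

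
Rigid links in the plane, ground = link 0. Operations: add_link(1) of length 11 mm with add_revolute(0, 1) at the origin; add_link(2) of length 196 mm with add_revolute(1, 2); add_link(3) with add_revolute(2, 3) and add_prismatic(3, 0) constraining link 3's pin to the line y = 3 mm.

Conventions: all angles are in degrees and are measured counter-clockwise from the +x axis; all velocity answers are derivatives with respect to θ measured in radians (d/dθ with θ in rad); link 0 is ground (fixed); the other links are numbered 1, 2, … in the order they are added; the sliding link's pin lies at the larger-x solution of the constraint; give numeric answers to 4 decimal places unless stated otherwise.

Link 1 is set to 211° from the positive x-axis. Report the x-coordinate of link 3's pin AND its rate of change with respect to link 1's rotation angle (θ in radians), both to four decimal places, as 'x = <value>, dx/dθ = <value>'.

geometry: r = 11 mm, L = 196 mm, e = 3 mm
crank pin P = (r cos θ, r sin θ) = (-9.428840, -5.665419)
h = r sin θ − e = -5.665419 − 3 = -8.665419
x = r cos θ + √(L² − h²) = -9.428840 + 195.808351 = 186.379511
dx/dθ = −r sin θ − h·r cos θ/√(L² − h²) (θ in radians; h = -8.665419) = 5.248149

x = 186.3795, dx/dθ = 5.2481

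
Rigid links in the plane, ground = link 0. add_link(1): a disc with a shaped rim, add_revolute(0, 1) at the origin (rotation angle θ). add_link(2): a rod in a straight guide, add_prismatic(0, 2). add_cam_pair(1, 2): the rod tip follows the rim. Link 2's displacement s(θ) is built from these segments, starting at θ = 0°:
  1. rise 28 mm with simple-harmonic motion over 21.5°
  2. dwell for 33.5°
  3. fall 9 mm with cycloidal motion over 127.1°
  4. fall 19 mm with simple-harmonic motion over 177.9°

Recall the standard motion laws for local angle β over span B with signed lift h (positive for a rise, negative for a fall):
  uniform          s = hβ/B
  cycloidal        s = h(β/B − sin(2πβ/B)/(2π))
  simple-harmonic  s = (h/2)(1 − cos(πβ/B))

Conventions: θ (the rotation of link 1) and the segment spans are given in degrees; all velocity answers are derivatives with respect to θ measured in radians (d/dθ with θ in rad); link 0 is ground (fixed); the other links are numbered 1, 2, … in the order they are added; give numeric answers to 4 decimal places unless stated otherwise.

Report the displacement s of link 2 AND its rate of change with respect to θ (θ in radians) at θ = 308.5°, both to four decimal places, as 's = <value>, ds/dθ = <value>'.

segment 1 (0° to 21.5°, simple-harmonic, h = 28) is passed completely: s = 0.0000 + (28) = 28.0000
segment 2 (21.5° to 55°, dwell): s unchanged at 28.0000
segment 3 (55° to 182.1°, cycloidal, h = -9) is passed completely: s = 28.0000 + (-9) = 19.0000
θ = 308.5° falls in segment 4 (182.1° to 360°, simple-harmonic, h = -19): β = 308.5 − 182.1 = 126.4°, B = 177.9°; Δs = -19/2·(1 − cos(π·0.7105)) = -15.3347; s = 19.0000 − 15.3347 = 3.6653
velocity in seg [182.1°–360°] (simple-harmonic), θ in radians: β = 126.4° = 2.2061 rad, B = 177.9° = 3.1049 rad; ds/dθ = (πh/(2B)) sin(πβ/B) = (π·(-19)/(2·3.1049)) sin(π·0.7105) = -7.585605 mm/rad

s = 3.6653, ds/dθ = -7.5856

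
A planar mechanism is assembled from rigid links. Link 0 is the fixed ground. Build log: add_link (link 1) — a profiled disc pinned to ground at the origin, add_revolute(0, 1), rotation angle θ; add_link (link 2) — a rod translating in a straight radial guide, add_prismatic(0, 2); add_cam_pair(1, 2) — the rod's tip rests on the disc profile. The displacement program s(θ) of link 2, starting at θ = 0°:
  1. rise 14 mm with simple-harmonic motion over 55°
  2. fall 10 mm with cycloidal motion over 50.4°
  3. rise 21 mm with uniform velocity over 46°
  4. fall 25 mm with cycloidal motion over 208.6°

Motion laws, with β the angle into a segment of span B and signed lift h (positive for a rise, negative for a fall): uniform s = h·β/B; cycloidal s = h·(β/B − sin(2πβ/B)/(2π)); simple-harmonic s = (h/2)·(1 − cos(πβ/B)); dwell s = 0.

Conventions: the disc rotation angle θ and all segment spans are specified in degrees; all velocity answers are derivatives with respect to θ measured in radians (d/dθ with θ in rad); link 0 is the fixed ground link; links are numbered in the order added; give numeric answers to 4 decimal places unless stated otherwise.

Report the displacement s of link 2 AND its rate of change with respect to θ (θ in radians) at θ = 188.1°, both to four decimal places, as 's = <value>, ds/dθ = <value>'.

seg 1 [0°–55°] simple-harmonic, h=14: full span → s += 14 → s = 14.0000
seg 2 [55°–105.4°] cycloidal, h=-10: full span → s += -10 → s = 4.0000
seg 3 [105.4°–151.4°] uniform, h=21: full span → s += 21 → s = 25.0000
seg 4 [151.4°–360°] cycloidal, h=-25: θ=188.1° here. β=36.7, B=208.6. -25·(0.1759 − sin(2π·0.1759)/(2π)) = -0.8426 → s = 24.1574
velocity in seg [151.4°–360°] (cycloidal), θ in radians: β = 36.7° = 0.6405 rad, B = 208.6° = 3.6408 rad; ds/dθ = (h/B)(1 − cos(2πβ/B)) = ((-25)/3.6408)(1 − cos(2π·0.1759)) = -3.785275 mm/rad

s = 24.1574, ds/dθ = -3.7853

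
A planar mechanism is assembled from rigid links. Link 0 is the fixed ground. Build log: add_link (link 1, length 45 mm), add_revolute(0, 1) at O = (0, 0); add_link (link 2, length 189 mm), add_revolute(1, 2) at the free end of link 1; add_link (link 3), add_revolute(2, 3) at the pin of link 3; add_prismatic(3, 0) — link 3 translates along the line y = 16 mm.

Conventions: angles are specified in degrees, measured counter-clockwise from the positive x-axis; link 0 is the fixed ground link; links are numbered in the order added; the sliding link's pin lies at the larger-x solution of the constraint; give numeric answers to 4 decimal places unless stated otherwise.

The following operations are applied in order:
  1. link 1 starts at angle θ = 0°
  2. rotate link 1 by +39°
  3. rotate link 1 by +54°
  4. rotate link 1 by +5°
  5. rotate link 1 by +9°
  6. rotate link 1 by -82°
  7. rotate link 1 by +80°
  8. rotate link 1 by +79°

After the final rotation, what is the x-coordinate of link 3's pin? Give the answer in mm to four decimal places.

geometry: r = 45 mm, L = 189 mm, e = 16 mm; θ starts at 0°
rotate link 1 by +39°: θ ← 0° +39° = 39°
rotate link 1 by +54°: θ ← 39° +54° = 93°
rotate link 1 by +5°: θ ← 93° +5° = 98°
rotate link 1 by +9°: θ ← 98° +9° = 107°
rotate link 1 by -82°: θ ← 107° -82° = 25°
rotate link 1 by +80°: θ ← 25° +80° = 105°
rotate link 1 by +79°: θ ← 105° +79° = 184°
crank pin P = (r cos θ, r sin θ) = (-44.890382, -3.139041)
h = r sin θ − e = -3.139041 − 16 = -19.139041
x = r cos θ + √(L² − h²) = -44.890382 + 188.028448 = 143.138065

143.1381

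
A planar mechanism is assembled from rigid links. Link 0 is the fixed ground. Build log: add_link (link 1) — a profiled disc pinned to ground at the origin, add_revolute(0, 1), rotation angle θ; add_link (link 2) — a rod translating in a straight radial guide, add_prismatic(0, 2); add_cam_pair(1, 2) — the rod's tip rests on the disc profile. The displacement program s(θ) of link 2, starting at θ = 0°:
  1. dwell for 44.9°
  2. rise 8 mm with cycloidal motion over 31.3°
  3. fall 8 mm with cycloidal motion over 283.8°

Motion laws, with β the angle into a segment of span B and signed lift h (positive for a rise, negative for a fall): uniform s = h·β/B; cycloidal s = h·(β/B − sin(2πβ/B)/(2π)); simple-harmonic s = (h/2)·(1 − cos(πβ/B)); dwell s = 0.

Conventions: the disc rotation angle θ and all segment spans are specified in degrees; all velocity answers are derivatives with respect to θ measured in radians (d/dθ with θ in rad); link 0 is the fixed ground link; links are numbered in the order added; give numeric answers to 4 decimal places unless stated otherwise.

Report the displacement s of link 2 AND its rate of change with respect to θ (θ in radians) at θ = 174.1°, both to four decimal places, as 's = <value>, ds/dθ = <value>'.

seg 1 [0°–44.9°] dwell: s stays 0.0000
seg 2 [44.9°–76.2°] cycloidal, h=8: full span → s += 8 → s = 8.0000
seg 3 [76.2°–360°] cycloidal, h=-8: θ=174.1° here. β=97.9, B=283.8. -8·(0.3450 − sin(2π·0.3450)/(2π)) = -1.7064 → s = 6.2936
velocity in seg [76.2°–360°] (cycloidal), θ in radians: β = 97.9° = 1.7087 rad, B = 283.8° = 4.9532 rad; ds/dθ = (h/B)(1 − cos(2πβ/B)) = ((-8)/4.9532)(1 − cos(2π·0.3450)) = -2.522600 mm/rad

s = 6.2936, ds/dθ = -2.5226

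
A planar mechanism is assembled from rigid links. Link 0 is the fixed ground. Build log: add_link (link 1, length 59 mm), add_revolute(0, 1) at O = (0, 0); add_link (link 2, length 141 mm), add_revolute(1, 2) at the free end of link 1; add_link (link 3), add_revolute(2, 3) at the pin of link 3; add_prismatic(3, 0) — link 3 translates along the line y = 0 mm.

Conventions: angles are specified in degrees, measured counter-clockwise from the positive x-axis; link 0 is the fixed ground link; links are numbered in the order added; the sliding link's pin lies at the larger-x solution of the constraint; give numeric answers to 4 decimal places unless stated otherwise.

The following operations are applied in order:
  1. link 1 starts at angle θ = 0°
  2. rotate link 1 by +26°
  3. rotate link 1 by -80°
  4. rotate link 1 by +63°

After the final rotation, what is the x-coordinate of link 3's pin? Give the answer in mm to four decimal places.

geometry: r = 59 mm, L = 141 mm, e = 0 mm; θ starts at 0°
rotate link 1 by +26°: θ ← 0° +26° = 26°
rotate link 1 by -80°: θ ← 26° -80° = -54°
rotate link 1 by +63°: θ ← -54° +63° = 9°
crank pin P = (r cos θ, r sin θ) = (58.273612, 9.229633)
h = r sin θ − e = 9.229633 − 0 = 9.229633
x = r cos θ + √(L² − h²) = 58.273612 + 140.697597 = 198.971209

198.9712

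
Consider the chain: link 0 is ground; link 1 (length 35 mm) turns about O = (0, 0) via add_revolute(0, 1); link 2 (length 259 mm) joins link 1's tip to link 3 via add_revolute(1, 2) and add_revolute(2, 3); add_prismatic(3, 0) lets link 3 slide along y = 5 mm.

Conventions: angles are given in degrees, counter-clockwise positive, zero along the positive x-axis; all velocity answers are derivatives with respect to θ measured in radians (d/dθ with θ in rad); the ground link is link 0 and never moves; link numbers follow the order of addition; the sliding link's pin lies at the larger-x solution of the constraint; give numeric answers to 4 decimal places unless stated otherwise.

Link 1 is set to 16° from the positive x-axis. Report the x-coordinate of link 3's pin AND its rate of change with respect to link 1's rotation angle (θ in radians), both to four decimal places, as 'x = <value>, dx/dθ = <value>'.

geometry: r = 35 mm, L = 259 mm, e = 5 mm
crank pin P = (r cos θ, r sin θ) = (33.644159, 9.647307)
h = r sin θ − e = 9.647307 − 5 = 4.647307
x = r cos θ + √(L² − h²) = 33.644159 + 258.958303 = 292.602462
dx/dθ = −r sin θ − h·r cos θ/√(L² − h²) (θ in radians; h = 4.647307) = -10.251091

x = 292.6025, dx/dθ = -10.2511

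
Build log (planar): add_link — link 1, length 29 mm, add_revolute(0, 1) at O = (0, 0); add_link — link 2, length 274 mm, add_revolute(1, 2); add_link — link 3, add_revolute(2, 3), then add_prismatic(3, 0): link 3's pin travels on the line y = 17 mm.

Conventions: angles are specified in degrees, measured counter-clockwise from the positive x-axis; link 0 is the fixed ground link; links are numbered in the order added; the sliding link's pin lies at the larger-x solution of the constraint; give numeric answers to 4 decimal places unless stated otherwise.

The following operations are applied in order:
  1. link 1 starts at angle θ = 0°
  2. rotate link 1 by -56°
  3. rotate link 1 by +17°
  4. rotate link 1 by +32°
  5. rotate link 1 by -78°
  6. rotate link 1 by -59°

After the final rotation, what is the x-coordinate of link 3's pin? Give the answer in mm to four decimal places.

geometry: r = 29 mm, L = 274 mm, e = 17 mm; θ starts at 0°
rotate link 1 by -56°: θ ← 0° -56° = -56°
rotate link 1 by +17°: θ ← -56° +17° = -39°
rotate link 1 by +32°: θ ← -39° +32° = -7°
rotate link 1 by -78°: θ ← -7° -78° = -85°
rotate link 1 by -59°: θ ← -85° -59° = -144°
crank pin P = (r cos θ, r sin θ) = (-23.461493, -17.045772)
h = r sin θ − e = -17.045772 − 17 = -34.045772
x = r cos θ + √(L² − h²) = -23.461493 + 271.876600 = 248.415107

248.4151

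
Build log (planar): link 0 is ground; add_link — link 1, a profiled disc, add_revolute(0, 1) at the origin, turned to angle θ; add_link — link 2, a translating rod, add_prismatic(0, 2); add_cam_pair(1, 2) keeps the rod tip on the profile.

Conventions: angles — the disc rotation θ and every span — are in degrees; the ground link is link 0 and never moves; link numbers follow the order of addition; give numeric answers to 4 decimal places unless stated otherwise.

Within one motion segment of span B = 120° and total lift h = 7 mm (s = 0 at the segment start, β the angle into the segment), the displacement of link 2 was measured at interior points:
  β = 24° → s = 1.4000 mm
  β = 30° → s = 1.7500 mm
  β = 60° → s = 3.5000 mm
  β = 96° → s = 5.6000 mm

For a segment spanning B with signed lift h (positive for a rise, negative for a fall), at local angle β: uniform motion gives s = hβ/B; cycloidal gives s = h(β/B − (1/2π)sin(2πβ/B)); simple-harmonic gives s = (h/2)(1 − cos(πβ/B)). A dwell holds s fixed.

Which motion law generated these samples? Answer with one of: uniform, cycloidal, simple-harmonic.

candidates at β/B = r: uniform s = h·r (linear in β); cycloidal s = h·(r − sin(2πr)/(2π)); simple-harmonic s = (h/2)(1 − cos(πr))
β=24°: printed 1.4000 | uniform 1.4000, cycloidal 0.3404, simple-harmonic 0.6684
β=30°: printed 1.7500 | uniform 1.7500, cycloidal 0.6359, simple-harmonic 1.0251
β=60°: printed 3.5000 | uniform 3.5000, cycloidal 3.5000, simple-harmonic 3.5000
β=96°: printed 5.6000 | uniform 5.6000, cycloidal 6.6596, simple-harmonic 6.3316
only one law matches every sample → uniform

uniform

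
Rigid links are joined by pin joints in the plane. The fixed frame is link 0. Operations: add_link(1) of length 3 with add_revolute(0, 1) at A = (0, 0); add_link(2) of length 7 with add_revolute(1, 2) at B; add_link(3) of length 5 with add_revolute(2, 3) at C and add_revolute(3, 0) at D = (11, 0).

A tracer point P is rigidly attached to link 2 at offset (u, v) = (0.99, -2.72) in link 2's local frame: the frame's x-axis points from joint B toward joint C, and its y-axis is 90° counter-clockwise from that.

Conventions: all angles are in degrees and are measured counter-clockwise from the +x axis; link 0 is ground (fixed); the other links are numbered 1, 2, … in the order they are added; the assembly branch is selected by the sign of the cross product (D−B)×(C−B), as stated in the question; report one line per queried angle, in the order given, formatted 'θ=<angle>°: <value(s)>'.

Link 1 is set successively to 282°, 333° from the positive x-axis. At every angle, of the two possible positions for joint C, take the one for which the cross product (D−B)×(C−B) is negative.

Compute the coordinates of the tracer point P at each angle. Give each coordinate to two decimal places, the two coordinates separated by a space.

A=(0,0), D=(11.00,0)
θ=282°: B = A + 3.00·(cos282°, sin282°) = (0.6237, -2.9344)
θ=282°: |BD| = 10.7832
θ=282°: circle(B,7.00) ∩ circle(D,5.00): a=6.5045, h=2.5869
θ=282°:   candidates: C₊=(6.1787,1.3249) cross=27.895; C₋=(7.5867,-3.6537) cross=-27.895
θ=282°:   branch - wants cross < 0 → take C=(7.5867,-3.6537) (cross=-27.895)
θ=282°: ex = (C−B)/|BC| = (0.9947,-0.1027); ey = (0.1027,0.9947)
θ=282°: P = B + 0.99·ex + -2.72·ey = (1.3290,-5.7418)
θ=333°: B = A + 3.00·(cos333°, sin333°) = (2.6730, -1.3620)
θ=333°: |BD| = 8.4376
θ=333°: circle(B,7.00) ∩ circle(D,5.00): a=5.6410, h=4.1448
θ=333°:   candidates: C₊=(7.5710,3.6390) cross=34.972; C₋=(8.9091,-4.5418) cross=-34.972
θ=333°:   branch - wants cross < 0 → take C=(8.9091,-4.5418) (cross=-34.972)
θ=333°: ex = (C−B)/|BC| = (0.8909,-0.4543); ey = (0.4543,0.8909)
θ=333°: P = B + 0.99·ex + -2.72·ey = (2.3194,-4.2349)

θ=282°: 1.33 -5.74
θ=333°: 2.32 -4.23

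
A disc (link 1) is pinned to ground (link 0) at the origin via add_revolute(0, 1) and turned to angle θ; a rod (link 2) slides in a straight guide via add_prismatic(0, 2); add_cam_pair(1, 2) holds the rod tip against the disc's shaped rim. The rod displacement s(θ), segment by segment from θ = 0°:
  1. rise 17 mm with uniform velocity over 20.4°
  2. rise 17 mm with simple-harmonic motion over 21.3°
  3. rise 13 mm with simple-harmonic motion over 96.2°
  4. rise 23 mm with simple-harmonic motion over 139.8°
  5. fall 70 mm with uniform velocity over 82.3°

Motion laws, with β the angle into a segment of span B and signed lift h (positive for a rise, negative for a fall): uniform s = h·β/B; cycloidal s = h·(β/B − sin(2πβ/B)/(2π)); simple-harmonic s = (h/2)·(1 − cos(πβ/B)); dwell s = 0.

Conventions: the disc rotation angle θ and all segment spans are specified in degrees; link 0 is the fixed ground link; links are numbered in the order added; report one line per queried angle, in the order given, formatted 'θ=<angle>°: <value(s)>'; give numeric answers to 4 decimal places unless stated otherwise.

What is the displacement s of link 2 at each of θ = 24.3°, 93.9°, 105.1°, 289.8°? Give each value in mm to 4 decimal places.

segment 1 (0° to 20.4°, uniform, h = 17) is passed completely: s = 0.0000 + (17) = 17.0000
θ = 24.3° falls in segment 2 (20.4° to 41.7°, simple-harmonic, h = 17): β = 24.3 − 20.4 = 3.9°, B = 21.3°; Δs = 17/2·(1 − cos(π·0.1831)) = 1.3679; s = 17.0000 + 1.3679 = 18.3679
segment 2 (20.4° to 41.7°, simple-harmonic, h = 17) is passed completely: s = 17.0000 + (17) = 34.0000
θ = 93.9° falls in segment 3 (41.7° to 137.9°, simple-harmonic, h = 13): β = 93.9 − 41.7 = 52.2°, B = 96.2°; Δs = 13/2·(1 − cos(π·0.5426)) = 7.3677; s = 34.0000 + 7.3677 = 41.3677
θ = 105.1° falls in segment 3 (41.7° to 137.9°, simple-harmonic, h = 13): β = 105.1 − 41.7 = 63.4°, B = 96.2°; Δs = 13/2·(1 − cos(π·0.6590)) = 9.6143; s = 34.0000 + 9.6143 = 43.6143
segment 3 (41.7° to 137.9°, simple-harmonic, h = 13) is passed completely: s = 34.0000 + (13) = 47.0000
segment 4 (137.9° to 277.7°, simple-harmonic, h = 23) is passed completely: s = 47.0000 + (23) = 70.0000
θ = 289.8° falls in segment 5 (277.7° to 360°, uniform, h = -70): β = 289.8 − 277.7 = 12.1°, B = 82.3°; Δs = -70·12.1/82.3 = -10.2916; s = 70.0000 − 10.2916 = 59.7084

θ=24.3°: 18.3679
θ=93.9°: 41.3677
θ=105.1°: 43.6143
θ=289.8°: 59.7084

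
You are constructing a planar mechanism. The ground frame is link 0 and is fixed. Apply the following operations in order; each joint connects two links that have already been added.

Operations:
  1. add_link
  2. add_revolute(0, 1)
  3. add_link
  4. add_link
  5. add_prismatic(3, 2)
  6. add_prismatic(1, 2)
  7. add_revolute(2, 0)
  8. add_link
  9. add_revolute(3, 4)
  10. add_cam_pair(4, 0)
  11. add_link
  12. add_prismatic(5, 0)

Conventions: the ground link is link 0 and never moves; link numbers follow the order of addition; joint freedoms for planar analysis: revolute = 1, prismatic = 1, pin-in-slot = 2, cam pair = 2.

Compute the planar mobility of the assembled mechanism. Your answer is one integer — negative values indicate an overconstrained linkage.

(L,J1,J2)=(1,0,0); link0 fixed
link1: (2,0,0)
R 0-1 [J1]: (2,1,0)
link2: (3,1,0)
link3: (4,1,0)
P 3-2 [J1]: (4,2,0)
P 1-2 [J1]: (4,3,0)
R 2-0 [J1]: (4,4,0)
link4: (5,4,0)
R 3-4 [J1]: (5,5,0)
C 4-0 [J2]: (5,5,1)
link5: (6,5,1)
P 5-0 [J1]: (6,6,1)
Grübler: 3·5 − 2·6 − 1 = 2

M = 2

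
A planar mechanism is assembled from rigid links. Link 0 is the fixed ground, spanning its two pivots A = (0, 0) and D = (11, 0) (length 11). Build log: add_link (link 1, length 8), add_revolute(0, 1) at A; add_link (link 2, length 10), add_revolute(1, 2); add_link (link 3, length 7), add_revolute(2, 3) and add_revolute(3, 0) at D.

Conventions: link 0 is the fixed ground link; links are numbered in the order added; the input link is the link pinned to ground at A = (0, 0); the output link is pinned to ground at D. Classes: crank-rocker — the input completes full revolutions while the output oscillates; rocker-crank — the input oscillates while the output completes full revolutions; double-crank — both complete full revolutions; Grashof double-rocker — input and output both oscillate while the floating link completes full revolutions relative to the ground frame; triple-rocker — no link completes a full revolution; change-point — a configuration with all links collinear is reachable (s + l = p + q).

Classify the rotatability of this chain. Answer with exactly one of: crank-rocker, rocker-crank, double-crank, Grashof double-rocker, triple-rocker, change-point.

lengths: ground=11, input=8, coupler=10, output=7
sorted: s=7 (shortest), l=11 (longest), p+q=18
s + l = 18 vs p + q = 18
s + l = p + q → change-point (collinear configuration reachable)

change-point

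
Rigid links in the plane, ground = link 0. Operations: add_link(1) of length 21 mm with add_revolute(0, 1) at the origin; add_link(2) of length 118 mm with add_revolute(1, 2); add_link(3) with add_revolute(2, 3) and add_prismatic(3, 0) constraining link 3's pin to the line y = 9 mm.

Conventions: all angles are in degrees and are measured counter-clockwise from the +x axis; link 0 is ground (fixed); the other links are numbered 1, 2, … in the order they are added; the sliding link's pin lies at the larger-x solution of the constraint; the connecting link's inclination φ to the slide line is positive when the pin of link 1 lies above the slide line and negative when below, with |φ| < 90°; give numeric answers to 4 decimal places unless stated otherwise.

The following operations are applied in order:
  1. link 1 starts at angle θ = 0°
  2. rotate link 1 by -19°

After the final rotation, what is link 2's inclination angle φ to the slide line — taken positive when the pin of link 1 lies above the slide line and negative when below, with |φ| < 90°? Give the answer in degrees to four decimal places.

geometry: r = 21 mm, L = 118 mm, e = 9 mm; θ starts at 0°
rotate link 1 by -19°: θ ← 0° -19° = -19°
h = r sin θ − e = -6.836931 − 9 = -15.836931
sin φ = h / L = -15.836931 / 118 = -0.13421128
φ = arcsin(-0.13421128) = -7.713015°

-7.7130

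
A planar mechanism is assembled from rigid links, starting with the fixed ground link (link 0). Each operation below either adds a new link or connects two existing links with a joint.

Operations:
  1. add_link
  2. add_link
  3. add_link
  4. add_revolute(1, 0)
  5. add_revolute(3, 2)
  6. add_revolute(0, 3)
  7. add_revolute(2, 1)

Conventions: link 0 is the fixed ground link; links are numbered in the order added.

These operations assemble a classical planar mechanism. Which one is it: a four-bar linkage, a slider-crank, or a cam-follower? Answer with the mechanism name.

links: 4 (incl. ground); joints: 4 revolute, 0 prismatic, 0 higher (cam) pair, forming one closed loop
4 links in a single 4R loop → four-bar linkage

four-bar linkage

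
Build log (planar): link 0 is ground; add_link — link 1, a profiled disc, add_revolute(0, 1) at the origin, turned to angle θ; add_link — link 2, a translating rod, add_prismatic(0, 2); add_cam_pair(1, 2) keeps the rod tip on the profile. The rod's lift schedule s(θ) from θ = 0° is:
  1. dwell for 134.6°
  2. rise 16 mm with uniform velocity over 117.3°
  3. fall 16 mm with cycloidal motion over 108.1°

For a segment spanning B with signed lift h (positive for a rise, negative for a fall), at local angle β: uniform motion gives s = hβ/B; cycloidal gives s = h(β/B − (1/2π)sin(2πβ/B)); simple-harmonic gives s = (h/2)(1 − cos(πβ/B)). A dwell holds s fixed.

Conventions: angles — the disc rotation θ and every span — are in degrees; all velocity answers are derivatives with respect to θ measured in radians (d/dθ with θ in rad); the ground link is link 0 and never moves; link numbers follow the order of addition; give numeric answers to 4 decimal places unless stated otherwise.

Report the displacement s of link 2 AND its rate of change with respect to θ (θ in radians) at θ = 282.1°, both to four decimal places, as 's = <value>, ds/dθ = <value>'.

seg 1 [0°–134.6°] dwell: s stays 0.0000
seg 2 [134.6°–251.9°] uniform, h=16: full span → s += 16 → s = 16.0000
seg 3 [251.9°–360°] cycloidal, h=-16: θ=282.1° here. β=30.2, B=108.1. -16·(0.2794 − sin(2π·0.2794)/(2π)) = -1.9667 → s = 14.0333
velocity in seg [251.9°–360°] (cycloidal), θ in radians: β = 30.2° = 0.5271 rad, B = 108.1° = 1.8867 rad; ds/dθ = (h/B)(1 − cos(2πβ/B)) = ((-16)/1.8867)(1 − cos(2π·0.2794)) = -10.036545 mm/rad

s = 14.0333, ds/dθ = -10.0365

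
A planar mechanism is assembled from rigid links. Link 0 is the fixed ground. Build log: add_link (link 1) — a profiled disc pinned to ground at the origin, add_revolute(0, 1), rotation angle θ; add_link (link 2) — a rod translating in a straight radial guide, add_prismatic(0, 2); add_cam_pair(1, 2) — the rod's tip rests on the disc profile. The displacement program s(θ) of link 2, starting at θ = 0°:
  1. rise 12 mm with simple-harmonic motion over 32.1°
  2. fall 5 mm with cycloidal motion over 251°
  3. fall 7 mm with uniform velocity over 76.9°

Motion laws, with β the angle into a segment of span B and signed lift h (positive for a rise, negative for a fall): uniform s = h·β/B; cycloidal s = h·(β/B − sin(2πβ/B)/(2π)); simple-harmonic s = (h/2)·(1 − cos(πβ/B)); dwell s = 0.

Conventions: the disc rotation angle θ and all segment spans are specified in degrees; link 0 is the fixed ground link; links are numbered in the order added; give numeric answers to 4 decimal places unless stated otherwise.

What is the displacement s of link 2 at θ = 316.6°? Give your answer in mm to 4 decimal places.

seg 1 [0°–32.1°] simple-harmonic, h=12: full span → s += 12 → s = 12.0000
seg 2 [32.1°–283.1°] cycloidal, h=-5: full span → s += -5 → s = 7.0000
seg 3 [283.1°–360°] uniform, h=-7: θ=316.6° here. β=33.5, B=76.9. -7·33.5/76.9 = -3.0494 → s = 3.9506

3.9506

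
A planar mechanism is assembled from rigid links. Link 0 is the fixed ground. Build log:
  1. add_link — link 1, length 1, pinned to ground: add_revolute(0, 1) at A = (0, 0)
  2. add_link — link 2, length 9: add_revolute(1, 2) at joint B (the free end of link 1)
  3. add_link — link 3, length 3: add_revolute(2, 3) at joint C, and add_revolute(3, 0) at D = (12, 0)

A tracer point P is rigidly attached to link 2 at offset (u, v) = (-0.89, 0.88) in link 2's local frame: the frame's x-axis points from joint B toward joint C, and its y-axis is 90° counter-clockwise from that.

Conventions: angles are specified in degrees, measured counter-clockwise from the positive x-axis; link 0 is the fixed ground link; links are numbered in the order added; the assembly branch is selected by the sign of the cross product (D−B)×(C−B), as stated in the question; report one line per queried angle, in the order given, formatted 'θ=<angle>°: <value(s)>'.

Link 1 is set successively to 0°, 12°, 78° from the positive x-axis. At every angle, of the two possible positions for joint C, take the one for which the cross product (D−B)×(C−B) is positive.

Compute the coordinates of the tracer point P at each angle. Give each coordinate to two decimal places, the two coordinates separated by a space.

A=(0,0), D=(12.00,0)
θ=0°: B = A + 1.00·(cos0°, sin0°) = (1.0000, 0.0000)
θ=0°: |BD| = 11.0000
θ=0°: circle(B,9.00) ∩ circle(D,3.00): a=8.7727, h=2.0098
θ=0°:   candidates: C₊=(9.7727,2.0098) cross=22.108; C₋=(9.7727,-2.0098) cross=-22.108
θ=0°:   branch + wants cross > 0 → take C=(9.7727,2.0098) (cross=22.108)
θ=0°: ex = (C−B)/|BC| = (0.9747,0.2233); ey = (-0.2233,0.9747)
θ=0°: P = B + -0.89·ex + 0.88·ey = (-0.0640,0.6590)
θ=12°: B = A + 1.00·(cos12°, sin12°) = (0.9781, 0.2079)
θ=12°: |BD| = 11.0238
θ=12°: circle(B,9.00) ∩ circle(D,3.00): a=8.7776, h=1.9886
θ=12°:   candidates: C₊=(9.7917,2.0306) cross=21.921; C₋=(9.7166,-1.9458) cross=-21.921
θ=12°:   branch + wants cross > 0 → take C=(9.7917,2.0306) (cross=21.921)
θ=12°: ex = (C−B)/|BC| = (0.9793,0.2025); ey = (-0.2025,0.9793)
θ=12°: P = B + -0.89·ex + 0.88·ey = (-0.0716,0.8894)
θ=78°: B = A + 1.00·(cos78°, sin78°) = (0.2079, 0.9781)
θ=78°: |BD| = 11.8326
θ=78°: circle(B,9.00) ∩ circle(D,3.00): a=8.9587, h=0.8608
θ=78°:   candidates: C₊=(9.2071,1.0954) cross=10.186; C₋=(9.0648,-0.6203) cross=-10.186
θ=78°:   branch + wants cross > 0 → take C=(9.2071,1.0954) (cross=10.186)
θ=78°: ex = (C−B)/|BC| = (0.9999,0.0130); ey = (-0.0130,0.9999)
θ=78°: P = B + -0.89·ex + 0.88·ey = (-0.6935,1.8465)

θ=0°: -0.06 0.66
θ=12°: -0.07 0.89
θ=78°: -0.69 1.85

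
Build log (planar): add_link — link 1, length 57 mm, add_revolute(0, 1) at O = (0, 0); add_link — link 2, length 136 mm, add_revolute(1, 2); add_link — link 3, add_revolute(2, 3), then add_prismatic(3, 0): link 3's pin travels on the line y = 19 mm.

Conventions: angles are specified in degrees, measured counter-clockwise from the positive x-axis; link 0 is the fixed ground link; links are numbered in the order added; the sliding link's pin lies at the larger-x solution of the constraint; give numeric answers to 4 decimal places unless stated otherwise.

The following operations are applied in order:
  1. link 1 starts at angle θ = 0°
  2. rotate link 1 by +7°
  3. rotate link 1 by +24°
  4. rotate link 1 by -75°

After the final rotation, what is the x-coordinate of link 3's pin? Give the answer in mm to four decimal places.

geometry: r = 57 mm, L = 136 mm, e = 19 mm; θ starts at 0°
rotate link 1 by +7°: θ ← 0° +7° = 7°
rotate link 1 by +24°: θ ← 7° +24° = 31°
rotate link 1 by -75°: θ ← 31° -75° = -44°
crank pin P = (r cos θ, r sin θ) = (41.002369, -39.595527)
h = r sin θ − e = -39.595527 − 19 = -58.595527
x = r cos θ + √(L² − h²) = 41.002369 + 122.729639 = 163.732007

163.7320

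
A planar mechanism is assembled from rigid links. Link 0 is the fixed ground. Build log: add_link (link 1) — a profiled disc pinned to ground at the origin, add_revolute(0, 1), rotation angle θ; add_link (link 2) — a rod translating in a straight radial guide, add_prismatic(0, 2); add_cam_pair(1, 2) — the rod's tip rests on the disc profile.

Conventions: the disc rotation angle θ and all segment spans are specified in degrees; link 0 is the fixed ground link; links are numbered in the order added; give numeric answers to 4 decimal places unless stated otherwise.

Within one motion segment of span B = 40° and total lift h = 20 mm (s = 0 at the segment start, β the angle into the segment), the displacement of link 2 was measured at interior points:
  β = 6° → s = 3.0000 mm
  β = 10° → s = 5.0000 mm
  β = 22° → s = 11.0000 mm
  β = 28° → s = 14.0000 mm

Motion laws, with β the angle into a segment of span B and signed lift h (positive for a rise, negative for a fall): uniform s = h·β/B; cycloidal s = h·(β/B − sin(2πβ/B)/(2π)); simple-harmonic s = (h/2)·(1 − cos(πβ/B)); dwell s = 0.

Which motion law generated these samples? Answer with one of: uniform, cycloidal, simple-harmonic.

candidates at β/B = r: uniform s = h·r (linear in β); cycloidal s = h·(r − sin(2πr)/(2π)); simple-harmonic s = (h/2)(1 − cos(πr))
β=6°: printed 3.0000 | uniform 3.0000, cycloidal 0.4248, simple-harmonic 1.0899
β=10°: printed 5.0000 | uniform 5.0000, cycloidal 1.8169, simple-harmonic 2.9289
β=22°: printed 11.0000 | uniform 11.0000, cycloidal 11.9836, simple-harmonic 11.5643
β=28°: printed 14.0000 | uniform 14.0000, cycloidal 17.0273, simple-harmonic 15.8779
only one law matches every sample → uniform

uniform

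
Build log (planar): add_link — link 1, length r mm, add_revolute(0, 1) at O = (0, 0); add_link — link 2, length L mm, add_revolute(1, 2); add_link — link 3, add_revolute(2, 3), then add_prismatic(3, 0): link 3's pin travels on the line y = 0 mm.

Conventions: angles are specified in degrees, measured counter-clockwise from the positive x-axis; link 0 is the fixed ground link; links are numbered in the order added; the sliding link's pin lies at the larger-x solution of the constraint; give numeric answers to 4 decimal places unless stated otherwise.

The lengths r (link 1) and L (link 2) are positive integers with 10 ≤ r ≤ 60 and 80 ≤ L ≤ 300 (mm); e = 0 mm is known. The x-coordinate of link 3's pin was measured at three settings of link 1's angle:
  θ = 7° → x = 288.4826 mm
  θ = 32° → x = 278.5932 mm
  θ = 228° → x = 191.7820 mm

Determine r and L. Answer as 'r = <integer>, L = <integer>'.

constraint per measurement: (x − r cos θ)² + (r sin θ − e)² = L²
subtracting the θ₁ and θ₂ equations cancels the r² and L² terms:
r = (x₁² − x₂²) / (2[(x₁cos θ₁ + e sin θ₁) − (x₂cos θ₂ + e sin θ₂)]) = 55.9999 → r = 56
L² = (x₁ − r cos θ₁)² + (r sin θ₁ − e)² = 54288.9935 → L = 233.0000 → L = 233
check at θ₃=228°: x = 191.7820 (printed 191.7820) ✓

r = 56, L = 233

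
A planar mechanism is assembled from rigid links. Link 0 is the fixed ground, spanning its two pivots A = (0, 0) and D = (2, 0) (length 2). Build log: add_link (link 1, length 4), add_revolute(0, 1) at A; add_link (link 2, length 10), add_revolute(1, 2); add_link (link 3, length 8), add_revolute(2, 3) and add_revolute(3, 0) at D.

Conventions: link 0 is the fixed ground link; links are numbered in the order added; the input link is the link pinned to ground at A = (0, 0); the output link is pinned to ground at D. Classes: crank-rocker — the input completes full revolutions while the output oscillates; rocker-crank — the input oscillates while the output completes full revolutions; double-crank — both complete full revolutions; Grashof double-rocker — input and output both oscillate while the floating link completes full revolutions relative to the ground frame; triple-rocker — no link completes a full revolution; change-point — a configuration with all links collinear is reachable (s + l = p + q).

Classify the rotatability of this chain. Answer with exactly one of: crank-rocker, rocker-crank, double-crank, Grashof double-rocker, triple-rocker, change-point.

lengths: ground=2, input=4, coupler=10, output=8
sorted: s=2 (shortest), l=10 (longest), p+q=12
s + l = 12 vs p + q = 12
s + l = p + q → change-point (collinear configuration reachable)

change-point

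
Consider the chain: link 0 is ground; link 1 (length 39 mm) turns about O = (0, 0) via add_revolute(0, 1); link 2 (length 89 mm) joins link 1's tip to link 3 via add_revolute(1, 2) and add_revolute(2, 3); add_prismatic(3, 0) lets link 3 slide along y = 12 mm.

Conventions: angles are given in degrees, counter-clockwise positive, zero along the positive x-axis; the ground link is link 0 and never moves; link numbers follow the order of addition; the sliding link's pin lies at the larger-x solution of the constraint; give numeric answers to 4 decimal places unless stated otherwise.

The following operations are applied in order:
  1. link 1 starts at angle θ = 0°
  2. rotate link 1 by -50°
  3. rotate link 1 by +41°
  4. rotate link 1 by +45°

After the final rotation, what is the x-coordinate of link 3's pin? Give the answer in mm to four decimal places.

geometry: r = 39 mm, L = 89 mm, e = 12 mm; θ starts at 0°
rotate link 1 by -50°: θ ← 0° -50° = -50°
rotate link 1 by +41°: θ ← -50° +41° = -9°
rotate link 1 by +45°: θ ← -9° +45° = 36°
crank pin P = (r cos θ, r sin θ) = (31.551663, 22.923625)
h = r sin θ − e = 22.923625 − 12 = 10.923625
x = r cos θ + √(L² − h²) = 31.551663 + 88.327088 = 119.878750

119.8788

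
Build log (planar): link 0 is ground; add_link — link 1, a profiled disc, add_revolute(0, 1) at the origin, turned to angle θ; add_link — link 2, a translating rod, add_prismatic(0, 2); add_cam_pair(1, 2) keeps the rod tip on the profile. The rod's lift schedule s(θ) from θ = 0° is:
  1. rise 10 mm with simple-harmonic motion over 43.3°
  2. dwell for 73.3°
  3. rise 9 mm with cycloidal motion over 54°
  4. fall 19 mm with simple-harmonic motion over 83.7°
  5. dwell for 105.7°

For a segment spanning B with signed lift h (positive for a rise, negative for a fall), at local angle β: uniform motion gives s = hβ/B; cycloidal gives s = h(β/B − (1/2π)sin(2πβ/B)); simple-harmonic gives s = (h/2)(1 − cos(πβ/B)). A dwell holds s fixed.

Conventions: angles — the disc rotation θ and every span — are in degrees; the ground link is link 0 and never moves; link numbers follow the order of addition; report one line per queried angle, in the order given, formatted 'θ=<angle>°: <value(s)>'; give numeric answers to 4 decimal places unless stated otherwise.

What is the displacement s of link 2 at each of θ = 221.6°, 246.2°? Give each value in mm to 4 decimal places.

seg 1 [0°–43.3°] simple-harmonic, h=10: full span → s += 10 → s = 10.0000
seg 2 [43.3°–116.6°] dwell: s stays 10.0000
seg 3 [116.6°–170.6°] cycloidal, h=9: full span → s += 9 → s = 19.0000
seg 4 [170.6°–254.3°] simple-harmonic, h=-19: θ=221.6° here. β=51, B=83.7. -19/2·(1 − cos(π·0.6093)) = -12.6989 → s = 6.3011
seg 4 [170.6°–254.3°] simple-harmonic, h=-19: θ=246.2° here. β=75.6, B=83.7. -19/2·(1 − cos(π·0.9032)) = -18.5643 → s = 0.4357

θ=221.6°: 6.3011
θ=246.2°: 0.4357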